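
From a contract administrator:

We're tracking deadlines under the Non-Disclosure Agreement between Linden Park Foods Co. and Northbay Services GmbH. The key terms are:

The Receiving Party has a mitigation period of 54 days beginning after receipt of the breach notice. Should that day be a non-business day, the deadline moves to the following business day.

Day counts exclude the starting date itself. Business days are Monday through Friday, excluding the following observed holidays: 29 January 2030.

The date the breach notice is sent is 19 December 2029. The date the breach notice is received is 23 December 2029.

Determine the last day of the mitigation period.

The last day of the mitigation period: 54 calendar days after 23 December 2029 is 15 February 2030. 15 February 2030 is a Friday and is not a listed holiday, so no roll-forward applies.

15 February 2030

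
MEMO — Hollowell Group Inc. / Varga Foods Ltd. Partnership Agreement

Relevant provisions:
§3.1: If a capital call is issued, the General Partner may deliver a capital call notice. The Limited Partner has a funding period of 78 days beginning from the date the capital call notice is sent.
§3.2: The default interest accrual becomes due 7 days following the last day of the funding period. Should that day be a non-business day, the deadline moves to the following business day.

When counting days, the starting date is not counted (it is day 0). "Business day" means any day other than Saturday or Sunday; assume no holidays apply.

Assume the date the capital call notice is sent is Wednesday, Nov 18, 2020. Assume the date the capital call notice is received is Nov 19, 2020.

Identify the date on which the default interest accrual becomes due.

Adding 78 calendar days to Nov 18, 2020 gives Feb 4, 2021, which is the last day of the funding period.
The date on which the default interest accrual becomes due: Feb 4, 2021 + 7 days = Feb 11, 2021. Feb 11, 2021 is a Thursday, so no roll-forward applies.

Feb 11, 2021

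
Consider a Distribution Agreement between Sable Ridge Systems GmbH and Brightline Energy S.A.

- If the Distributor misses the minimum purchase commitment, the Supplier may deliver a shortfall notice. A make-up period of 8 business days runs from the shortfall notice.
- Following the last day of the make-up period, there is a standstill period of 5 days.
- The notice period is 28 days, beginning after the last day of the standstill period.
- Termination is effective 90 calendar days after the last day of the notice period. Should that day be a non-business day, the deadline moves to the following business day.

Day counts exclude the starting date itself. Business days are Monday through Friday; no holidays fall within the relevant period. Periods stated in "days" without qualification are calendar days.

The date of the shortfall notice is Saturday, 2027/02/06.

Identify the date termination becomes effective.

2027/06/21

The last day of the make-up period: counting 8 business days from Saturday, 2027/02/06 (Feb 8, Feb 9, Feb 10, Feb 11, Feb 12, Feb 15, Feb 16, Feb 17, skipping weekends) reaches Wednesday, 2027/02/17.
Adding 5 calendar days to 2027/02/17 gives 2027/02/22, which is the last day of the standstill period.
The last day of the notice period: 28 calendar days after 2027/02/22 is 2027/03/22.
Adding 90 calendar days to 2027/03/22 gives 2027/06/20, which is the date termination becomes effective. That falls on a Sunday, so it rolls to the next business day, Monday, 2027/06/21.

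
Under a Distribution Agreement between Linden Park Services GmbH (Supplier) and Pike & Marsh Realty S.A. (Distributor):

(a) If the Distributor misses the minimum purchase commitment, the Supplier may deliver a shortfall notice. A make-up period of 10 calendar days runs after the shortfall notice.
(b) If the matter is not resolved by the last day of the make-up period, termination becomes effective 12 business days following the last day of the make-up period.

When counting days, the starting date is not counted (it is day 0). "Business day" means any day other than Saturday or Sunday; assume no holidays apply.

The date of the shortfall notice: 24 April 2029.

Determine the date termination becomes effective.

The last day of the make-up period: 10 calendar days after 24 April 2029 is 4 May 2029.
From Friday, 4 May 2029, 12 business days (May 7, May 8, May 9, May 10, …, May 18, May 21, May 22, skipping weekends) brings us to Tuesday, 22 May 2029, which is the date termination becomes effective.

22 May 2029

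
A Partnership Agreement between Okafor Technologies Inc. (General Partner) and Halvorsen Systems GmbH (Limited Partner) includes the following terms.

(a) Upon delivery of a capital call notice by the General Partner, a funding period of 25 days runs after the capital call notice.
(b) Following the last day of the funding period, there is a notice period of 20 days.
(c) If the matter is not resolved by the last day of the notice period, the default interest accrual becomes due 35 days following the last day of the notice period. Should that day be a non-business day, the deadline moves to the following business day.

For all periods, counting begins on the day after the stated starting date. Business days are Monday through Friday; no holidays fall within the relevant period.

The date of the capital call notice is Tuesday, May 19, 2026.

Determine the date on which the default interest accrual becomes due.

The last day of the funding period: 25 calendar days after May 19, 2026 is June 13, 2026.
The last day of the notice period: June 13, 2026 + 20 days = July 3, 2026.
Adding 35 calendar days to July 3, 2026 gives August 7, 2026, which is the date on which the default interest accrual becomes due. August 7, 2026 is a Friday, so no roll-forward applies.

August 7, 2026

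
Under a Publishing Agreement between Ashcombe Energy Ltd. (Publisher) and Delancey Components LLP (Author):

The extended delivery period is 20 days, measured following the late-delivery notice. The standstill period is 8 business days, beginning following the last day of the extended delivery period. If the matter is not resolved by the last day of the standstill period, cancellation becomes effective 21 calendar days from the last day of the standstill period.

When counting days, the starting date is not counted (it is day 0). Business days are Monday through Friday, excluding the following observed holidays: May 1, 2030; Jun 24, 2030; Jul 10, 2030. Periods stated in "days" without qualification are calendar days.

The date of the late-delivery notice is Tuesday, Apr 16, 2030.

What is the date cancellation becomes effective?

Jun 6, 2030

The last day of the extended delivery period: Apr 16, 2030 + 20 days = May 6, 2030.
The last day of the standstill period: counting 8 business days from Monday, May 6, 2030 (May 7, May 8, May 9, May 10, May 13, May 14, May 15, May 16, skipping weekends) reaches Thursday, May 16, 2030.
The date cancellation becomes effective: May 16, 2030 + 21 days = Jun 6, 2030.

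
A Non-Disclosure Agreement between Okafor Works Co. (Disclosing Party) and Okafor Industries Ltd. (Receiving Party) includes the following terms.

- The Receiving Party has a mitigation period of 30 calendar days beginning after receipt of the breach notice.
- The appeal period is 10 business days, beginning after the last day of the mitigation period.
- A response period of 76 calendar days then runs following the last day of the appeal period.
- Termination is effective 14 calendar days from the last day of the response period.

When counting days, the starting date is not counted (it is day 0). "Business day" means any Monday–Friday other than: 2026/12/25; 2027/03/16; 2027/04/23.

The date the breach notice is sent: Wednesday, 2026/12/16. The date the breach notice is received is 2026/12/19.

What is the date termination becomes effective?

2027/05/02

The last day of the mitigation period: 2026/12/19 + 30 days = 2027/01/18.
The last day of the appeal period: 10 business days after Monday, 2027/01/18, skipping weekends — Jan 19, Jan 20, Jan 21, Jan 22, Jan 25, Jan 26, Jan 27, Jan 28, Jan 29, Feb 1 — lands on Monday, 2027/02/01.
The last day of the response period: 2027/02/01 + 76 days = 2027/04/18.
Adding 14 calendar days to 2027/04/18 gives 2027/05/02, which is the date termination becomes effective.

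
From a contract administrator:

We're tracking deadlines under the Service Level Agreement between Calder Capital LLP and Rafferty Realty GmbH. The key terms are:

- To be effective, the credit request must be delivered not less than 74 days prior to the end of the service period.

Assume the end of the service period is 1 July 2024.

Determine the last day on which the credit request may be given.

1 July 2024 minus 74 days is 18 April 2024.

18 April 2024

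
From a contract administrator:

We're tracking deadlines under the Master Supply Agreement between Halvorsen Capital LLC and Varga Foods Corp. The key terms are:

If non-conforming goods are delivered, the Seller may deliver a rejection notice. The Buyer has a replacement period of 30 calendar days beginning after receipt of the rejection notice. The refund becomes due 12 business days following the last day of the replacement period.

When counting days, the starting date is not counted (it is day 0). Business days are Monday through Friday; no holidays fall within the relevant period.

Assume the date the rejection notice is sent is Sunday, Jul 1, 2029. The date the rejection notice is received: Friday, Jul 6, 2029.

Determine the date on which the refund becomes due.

The last day of the replacement period: 30 calendar days after Jul 6, 2029 is Aug 5, 2029.
The date on which the refund becomes due: 12 business days after Sunday, Aug 5, 2029, skipping weekends — Aug 6, Aug 7, Aug 8, Aug 9, …, Aug 17, Aug 20, Aug 21 — lands on Tuesday, Aug 21, 2029.

Aug 21, 2029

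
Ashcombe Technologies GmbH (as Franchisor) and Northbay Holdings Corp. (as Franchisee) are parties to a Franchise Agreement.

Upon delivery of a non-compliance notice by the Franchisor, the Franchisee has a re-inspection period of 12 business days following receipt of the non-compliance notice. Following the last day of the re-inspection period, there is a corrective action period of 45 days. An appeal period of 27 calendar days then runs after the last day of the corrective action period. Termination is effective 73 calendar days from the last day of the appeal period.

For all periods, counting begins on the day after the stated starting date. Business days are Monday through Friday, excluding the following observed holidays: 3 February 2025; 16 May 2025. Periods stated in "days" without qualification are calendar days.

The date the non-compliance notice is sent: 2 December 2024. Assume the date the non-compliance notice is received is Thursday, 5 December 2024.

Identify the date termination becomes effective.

17 May 2025

The last day of the re-inspection period: 12 business days after Thursday, 5 December 2024, skipping weekends — Dec 6, Dec 9, Dec 10, Dec 11, …, Dec 19, Dec 20, Dec 23 — lands on Monday, 23 December 2024.
The last day of the corrective action period: 45 calendar days after 23 December 2024 is 6 February 2025.
Adding 27 calendar days to 6 February 2025 gives 5 March 2025, which is the last day of the appeal period.
The date termination becomes effective: 73 calendar days after 5 March 2025 is 17 May 2025.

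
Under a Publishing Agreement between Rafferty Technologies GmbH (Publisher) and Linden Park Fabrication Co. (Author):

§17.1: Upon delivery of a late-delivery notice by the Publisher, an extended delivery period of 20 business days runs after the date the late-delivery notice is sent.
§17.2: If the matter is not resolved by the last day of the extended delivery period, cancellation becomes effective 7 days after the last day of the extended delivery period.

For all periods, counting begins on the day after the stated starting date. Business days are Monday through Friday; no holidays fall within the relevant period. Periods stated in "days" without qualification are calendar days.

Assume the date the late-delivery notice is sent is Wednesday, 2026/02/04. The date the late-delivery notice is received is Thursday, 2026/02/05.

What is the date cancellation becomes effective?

2026/03/11

From Wednesday, 2026/02/04, 20 business days (Feb 5, Feb 6, Feb 9, Feb 10, …, Mar 2, Mar 3, Mar 4, skipping weekends) brings us to Wednesday, 2026/03/04, which is the last day of the extended delivery period.
Adding 7 calendar days to 2026/03/04 gives 2026/03/11, which is the date cancellation becomes effective.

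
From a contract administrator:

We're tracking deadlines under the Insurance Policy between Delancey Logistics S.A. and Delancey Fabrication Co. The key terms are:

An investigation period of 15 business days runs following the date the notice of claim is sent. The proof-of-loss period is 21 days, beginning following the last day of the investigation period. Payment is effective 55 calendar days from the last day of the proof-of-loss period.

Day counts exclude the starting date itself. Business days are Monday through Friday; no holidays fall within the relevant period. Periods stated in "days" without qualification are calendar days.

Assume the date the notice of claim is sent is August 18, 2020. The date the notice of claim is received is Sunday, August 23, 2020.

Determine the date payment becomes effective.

November 23, 2020

The last day of the investigation period: counting 15 business days from Tuesday, August 18, 2020 (Aug 19, Aug 20, Aug 21, Aug 24, …, Sep 4, Sep 7, Sep 8, skipping weekends) reaches Tuesday, September 8, 2020.
The last day of the proof-of-loss period: September 8, 2020 + 21 days = September 29, 2020.
The date payment becomes effective: September 29, 2020 + 55 days = November 23, 2020.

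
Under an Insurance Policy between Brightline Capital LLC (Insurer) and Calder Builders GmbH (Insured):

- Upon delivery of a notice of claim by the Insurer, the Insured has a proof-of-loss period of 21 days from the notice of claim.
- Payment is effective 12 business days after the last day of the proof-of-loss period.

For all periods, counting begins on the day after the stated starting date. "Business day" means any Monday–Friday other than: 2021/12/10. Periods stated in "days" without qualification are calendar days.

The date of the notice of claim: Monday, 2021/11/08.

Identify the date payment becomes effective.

The last day of the proof-of-loss period: 21 calendar days after 2021/11/08 is 2021/11/29.
From Monday, 2021/11/29, 12 business days (Nov 30, Dec 1, Dec 2, Dec 3, …, Dec 14, Dec 15, Dec 16, skipping weekends and the listed holiday on Dec 10) brings us to Thursday, 2021/12/16, which is the date payment becomes effective.

2021/12/16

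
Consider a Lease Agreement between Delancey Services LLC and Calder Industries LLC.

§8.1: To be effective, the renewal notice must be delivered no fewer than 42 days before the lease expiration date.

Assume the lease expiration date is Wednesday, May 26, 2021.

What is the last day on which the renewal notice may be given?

Apr 14, 2021

Counting back 42 calendar days from May 26, 2021 gives Apr 14, 2021.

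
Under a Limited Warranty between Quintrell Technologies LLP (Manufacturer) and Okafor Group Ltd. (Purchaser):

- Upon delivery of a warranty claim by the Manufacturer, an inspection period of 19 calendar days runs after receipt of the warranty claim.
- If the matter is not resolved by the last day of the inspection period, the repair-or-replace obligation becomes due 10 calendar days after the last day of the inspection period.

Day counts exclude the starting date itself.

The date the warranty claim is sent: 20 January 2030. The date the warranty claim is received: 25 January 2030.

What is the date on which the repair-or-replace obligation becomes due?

23 February 2030

Adding 19 calendar days to 25 January 2030 gives 13 February 2030, which is the last day of the inspection period.
Adding 10 calendar days to 13 February 2030 gives 23 February 2030, which is the date on which the repair-or-replace obligation becomes due.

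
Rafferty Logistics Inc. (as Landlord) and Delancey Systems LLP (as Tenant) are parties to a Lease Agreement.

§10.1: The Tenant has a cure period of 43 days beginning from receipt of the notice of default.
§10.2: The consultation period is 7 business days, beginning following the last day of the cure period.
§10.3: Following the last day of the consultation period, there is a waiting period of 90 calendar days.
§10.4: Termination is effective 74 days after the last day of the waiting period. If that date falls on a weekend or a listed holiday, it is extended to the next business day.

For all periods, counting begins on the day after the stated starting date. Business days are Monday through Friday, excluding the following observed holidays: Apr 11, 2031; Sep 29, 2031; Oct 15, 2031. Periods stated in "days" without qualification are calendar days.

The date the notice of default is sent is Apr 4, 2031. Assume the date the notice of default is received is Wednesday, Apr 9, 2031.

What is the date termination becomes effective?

Nov 13, 2031

The last day of the cure period: Apr 9, 2031 + 43 days = May 22, 2031.
From Thursday, May 22, 2031, 7 business days (May 23, May 26, May 27, May 28, May 29, May 30, Jun 2, skipping weekends) brings us to Monday, Jun 2, 2031, which is the last day of the consultation period.
Adding 90 calendar days to Jun 2, 2031 gives Aug 31, 2031, which is the last day of the waiting period.
Adding 74 calendar days to Aug 31, 2031 gives Nov 13, 2031, which is the date termination becomes effective. Nov 13, 2031 is a Thursday and is not a listed holiday, so no roll-forward applies.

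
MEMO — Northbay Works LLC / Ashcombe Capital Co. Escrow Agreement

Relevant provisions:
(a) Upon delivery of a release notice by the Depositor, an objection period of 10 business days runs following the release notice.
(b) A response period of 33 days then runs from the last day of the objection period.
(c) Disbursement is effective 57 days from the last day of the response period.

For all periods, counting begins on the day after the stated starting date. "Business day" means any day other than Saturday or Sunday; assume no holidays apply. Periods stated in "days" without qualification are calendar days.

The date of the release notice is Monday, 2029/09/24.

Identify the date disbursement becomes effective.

The last day of the objection period: 10 business days after Monday, 2029/09/24, skipping weekends — Sep 25, Sep 26, Sep 27, Sep 28, Oct 1, Oct 2, Oct 3, Oct 4, Oct 5, Oct 8 — lands on Monday, 2029/10/08.
The last day of the response period: 2029/10/08 + 33 days = 2029/11/10.
The date disbursement becomes effective: 57 calendar days after 2029/11/10 is 2030/01/06.

2030/01/06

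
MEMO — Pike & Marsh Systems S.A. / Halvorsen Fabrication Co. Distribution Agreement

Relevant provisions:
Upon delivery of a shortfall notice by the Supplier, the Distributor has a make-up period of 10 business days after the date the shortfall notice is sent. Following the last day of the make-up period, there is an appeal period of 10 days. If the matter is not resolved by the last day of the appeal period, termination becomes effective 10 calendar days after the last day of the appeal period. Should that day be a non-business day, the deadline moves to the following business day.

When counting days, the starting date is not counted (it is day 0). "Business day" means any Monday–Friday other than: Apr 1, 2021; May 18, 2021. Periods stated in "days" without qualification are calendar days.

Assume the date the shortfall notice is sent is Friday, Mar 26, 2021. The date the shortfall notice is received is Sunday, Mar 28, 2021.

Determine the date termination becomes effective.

May 3, 2021

The last day of the make-up period: counting 10 business days from Friday, Mar 26, 2021 (Mar 29, Mar 30, Mar 31, Apr 2, Apr 5, Apr 6, Apr 7, Apr 8, Apr 9, Apr 12, skipping weekends and the listed holiday on Apr 1) reaches Monday, Apr 12, 2021.
The last day of the appeal period: 10 calendar days after Apr 12, 2021 is Apr 22, 2021.
The date termination becomes effective: 10 calendar days after Apr 22, 2021 is May 2, 2021. That falls on a Sunday, so it rolls to the next business day, Monday, May 3, 2021.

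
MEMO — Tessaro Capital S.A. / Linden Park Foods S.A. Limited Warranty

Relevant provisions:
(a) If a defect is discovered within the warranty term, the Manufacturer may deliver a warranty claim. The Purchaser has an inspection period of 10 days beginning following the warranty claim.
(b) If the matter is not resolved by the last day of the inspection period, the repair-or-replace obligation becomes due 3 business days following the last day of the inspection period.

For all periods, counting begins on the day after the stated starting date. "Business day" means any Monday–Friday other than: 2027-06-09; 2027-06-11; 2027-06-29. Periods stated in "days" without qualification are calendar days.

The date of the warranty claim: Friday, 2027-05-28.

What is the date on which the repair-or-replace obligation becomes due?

2027-06-14

The last day of the inspection period: 2027-05-28 + 10 days = 2027-06-07.
The date on which the repair-or-replace obligation becomes due: 3 business days after Monday, 2027-06-07, skipping weekends and the listed holidays on Jun 9, Jun 11 — Jun 8, Jun 10, Jun 14 — lands on Monday, 2027-06-14.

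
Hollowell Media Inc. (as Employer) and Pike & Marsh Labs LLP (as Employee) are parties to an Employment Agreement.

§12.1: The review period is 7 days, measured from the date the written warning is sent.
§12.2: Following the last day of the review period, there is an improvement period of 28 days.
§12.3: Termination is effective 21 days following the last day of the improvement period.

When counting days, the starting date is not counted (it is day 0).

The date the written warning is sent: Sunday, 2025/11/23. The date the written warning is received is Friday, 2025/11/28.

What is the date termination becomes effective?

The last day of the review period: 7 calendar days after 2025/11/23 is 2025/11/30.
The last day of the improvement period: 2025/11/30 + 28 days = 2025/12/28.
The date termination becomes effective: 2025/12/28 + 21 days = 2026/01/18.

2026/01/18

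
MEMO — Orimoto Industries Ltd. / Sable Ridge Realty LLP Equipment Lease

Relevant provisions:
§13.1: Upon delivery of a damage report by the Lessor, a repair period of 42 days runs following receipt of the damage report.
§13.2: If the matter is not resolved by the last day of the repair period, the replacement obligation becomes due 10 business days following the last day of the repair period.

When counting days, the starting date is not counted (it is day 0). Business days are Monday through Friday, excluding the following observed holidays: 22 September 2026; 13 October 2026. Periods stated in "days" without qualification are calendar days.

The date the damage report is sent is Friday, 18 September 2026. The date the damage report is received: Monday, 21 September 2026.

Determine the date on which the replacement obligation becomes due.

16 November 2026

Adding 42 calendar days to 21 September 2026 gives 2 November 2026, which is the last day of the repair period.
From Monday, 2 November 2026, 10 business days (Nov 3, Nov 4, Nov 5, Nov 6, Nov 9, Nov 10, Nov 11, Nov 12, Nov 13, Nov 16, skipping weekends) brings us to Monday, 16 November 2026, which is the date on which the replacement obligation becomes due.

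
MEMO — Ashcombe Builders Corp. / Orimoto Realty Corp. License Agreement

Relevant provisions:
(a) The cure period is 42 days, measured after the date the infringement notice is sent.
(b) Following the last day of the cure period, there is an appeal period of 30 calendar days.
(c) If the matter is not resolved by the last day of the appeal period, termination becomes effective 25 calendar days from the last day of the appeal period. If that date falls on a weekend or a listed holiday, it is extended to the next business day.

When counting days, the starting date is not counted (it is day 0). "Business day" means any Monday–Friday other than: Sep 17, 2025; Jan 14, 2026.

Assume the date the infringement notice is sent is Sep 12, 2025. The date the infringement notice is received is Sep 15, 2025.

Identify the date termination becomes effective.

Dec 18, 2025

The last day of the cure period: 42 calendar days after Sep 12, 2025 is Oct 24, 2025.
Adding 30 calendar days to Oct 24, 2025 gives Nov 23, 2025, which is the last day of the appeal period.
The date termination becomes effective: 25 calendar days after Nov 23, 2025 is Dec 18, 2025. Dec 18, 2025 is a Thursday and is not a listed holiday, so no roll-forward applies.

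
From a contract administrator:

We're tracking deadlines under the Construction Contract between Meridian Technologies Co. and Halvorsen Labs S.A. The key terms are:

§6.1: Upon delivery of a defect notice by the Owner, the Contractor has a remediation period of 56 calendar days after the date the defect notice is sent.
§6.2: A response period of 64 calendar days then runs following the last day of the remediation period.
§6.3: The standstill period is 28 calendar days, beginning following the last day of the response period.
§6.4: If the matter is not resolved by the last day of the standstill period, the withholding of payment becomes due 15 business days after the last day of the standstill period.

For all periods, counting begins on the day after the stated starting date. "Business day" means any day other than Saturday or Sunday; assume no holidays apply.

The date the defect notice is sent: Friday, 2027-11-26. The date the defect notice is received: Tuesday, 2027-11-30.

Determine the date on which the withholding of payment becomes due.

2028-05-12

Adding 56 calendar days to 2027-11-26 gives 2028-01-21, which is the last day of the remediation period.
The last day of the response period: 64 calendar days after 2028-01-21 is 2028-03-25.
The last day of the standstill period: 2028-03-25 + 28 days = 2028-04-22.
The date on which the withholding of payment becomes due: 15 business days after Saturday, 2028-04-22, skipping weekends — Apr 24, Apr 25, Apr 26, Apr 27, …, May 10, May 11, May 12 — lands on Friday, 2028-05-12.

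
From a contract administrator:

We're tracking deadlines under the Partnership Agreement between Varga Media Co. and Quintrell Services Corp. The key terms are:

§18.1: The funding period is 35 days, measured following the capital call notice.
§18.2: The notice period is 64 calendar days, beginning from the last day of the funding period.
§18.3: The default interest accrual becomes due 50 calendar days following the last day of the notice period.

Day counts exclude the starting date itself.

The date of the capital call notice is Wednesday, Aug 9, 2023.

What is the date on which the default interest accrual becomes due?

Jan 5, 2024

The last day of the funding period: 35 calendar days after Aug 9, 2023 is Sep 13, 2023.
The last day of the notice period: Sep 13, 2023 + 64 days = Nov 16, 2023.
The date on which the default interest accrual becomes due: 50 calendar days after Nov 16, 2023 is Jan 5, 2024.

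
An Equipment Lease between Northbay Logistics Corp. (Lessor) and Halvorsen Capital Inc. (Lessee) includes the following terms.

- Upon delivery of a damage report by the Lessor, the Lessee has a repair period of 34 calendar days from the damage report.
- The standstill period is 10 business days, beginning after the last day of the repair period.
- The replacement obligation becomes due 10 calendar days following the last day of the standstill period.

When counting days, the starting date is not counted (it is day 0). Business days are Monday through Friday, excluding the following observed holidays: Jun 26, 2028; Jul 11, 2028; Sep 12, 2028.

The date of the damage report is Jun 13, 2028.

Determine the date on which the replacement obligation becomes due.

Adding 34 calendar days to Jun 13, 2028 gives Jul 17, 2028, which is the last day of the repair period.
The last day of the standstill period: counting 10 business days from Monday, Jul 17, 2028 (Jul 18, Jul 19, Jul 20, Jul 21, Jul 24, Jul 25, Jul 26, Jul 27, Jul 28, Jul 31, skipping weekends) reaches Monday, Jul 31, 2028.
Adding 10 calendar days to Jul 31, 2028 gives Aug 10, 2028, which is the date on which the replacement obligation becomes due.

Aug 10, 2028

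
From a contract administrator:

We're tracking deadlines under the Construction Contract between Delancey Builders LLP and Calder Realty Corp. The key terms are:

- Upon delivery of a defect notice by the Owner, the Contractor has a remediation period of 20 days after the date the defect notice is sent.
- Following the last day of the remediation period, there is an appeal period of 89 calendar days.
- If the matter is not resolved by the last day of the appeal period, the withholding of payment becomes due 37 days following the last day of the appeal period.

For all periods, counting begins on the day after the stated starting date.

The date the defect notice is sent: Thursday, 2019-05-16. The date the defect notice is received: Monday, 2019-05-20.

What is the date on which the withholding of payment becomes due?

The last day of the remediation period: 20 calendar days after 2019-05-16 is 2019-06-05.
The last day of the appeal period: 2019-06-05 + 89 days = 2019-09-02.
Adding 37 calendar days to 2019-09-02 gives 2019-10-09, which is the date on which the withholding of payment becomes due.

2019-10-09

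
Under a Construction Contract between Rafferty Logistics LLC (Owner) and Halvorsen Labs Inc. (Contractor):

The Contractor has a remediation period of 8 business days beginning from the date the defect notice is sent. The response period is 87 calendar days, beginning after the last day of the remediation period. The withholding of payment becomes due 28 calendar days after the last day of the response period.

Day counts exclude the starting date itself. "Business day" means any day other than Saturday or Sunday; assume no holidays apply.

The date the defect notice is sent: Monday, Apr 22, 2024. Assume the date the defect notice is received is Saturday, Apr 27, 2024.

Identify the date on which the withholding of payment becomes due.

From Monday, Apr 22, 2024, 8 business days (Apr 23, Apr 24, Apr 25, Apr 26, Apr 29, Apr 30, May 1, May 2, skipping weekends) brings us to Thursday, May 2, 2024, which is the last day of the remediation period.
The last day of the response period: May 2, 2024 + 87 days = Jul 28, 2024.
The date on which the withholding of payment becomes due: 28 calendar days after Jul 28, 2024 is Aug 25, 2024.

Aug 25, 2024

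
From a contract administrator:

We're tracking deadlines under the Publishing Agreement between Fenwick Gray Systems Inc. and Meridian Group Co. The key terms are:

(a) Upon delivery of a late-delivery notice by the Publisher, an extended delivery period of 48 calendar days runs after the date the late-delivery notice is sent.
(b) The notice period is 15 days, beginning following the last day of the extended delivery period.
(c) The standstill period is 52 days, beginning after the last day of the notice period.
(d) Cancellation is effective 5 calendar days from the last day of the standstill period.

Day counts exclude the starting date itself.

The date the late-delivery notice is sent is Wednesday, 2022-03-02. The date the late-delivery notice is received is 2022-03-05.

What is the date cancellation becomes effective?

2022-06-30

The last day of the extended delivery period: 48 calendar days after 2022-03-02 is 2022-04-19.
Adding 15 calendar days to 2022-04-19 gives 2022-05-04, which is the last day of the notice period.
Adding 52 calendar days to 2022-05-04 gives 2022-06-25, which is the last day of the standstill period.
The date cancellation becomes effective: 2022-06-25 + 5 days = 2022-06-30.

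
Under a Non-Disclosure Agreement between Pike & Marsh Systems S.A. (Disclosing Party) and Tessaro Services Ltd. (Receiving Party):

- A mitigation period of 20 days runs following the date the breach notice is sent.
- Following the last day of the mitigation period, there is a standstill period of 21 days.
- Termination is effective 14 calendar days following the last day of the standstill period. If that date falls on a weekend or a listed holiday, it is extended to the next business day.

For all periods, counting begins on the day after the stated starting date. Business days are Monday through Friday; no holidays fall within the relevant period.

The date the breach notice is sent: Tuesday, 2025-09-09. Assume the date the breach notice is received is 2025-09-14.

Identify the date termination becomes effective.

2025-11-03

The last day of the mitigation period: 20 calendar days after 2025-09-09 is 2025-09-29.
The last day of the standstill period: 21 calendar days after 2025-09-29 is 2025-10-20.
The date termination becomes effective: 14 calendar days after 2025-10-20 is 2025-11-03. 2025-11-03 is a Monday, so no roll-forward applies.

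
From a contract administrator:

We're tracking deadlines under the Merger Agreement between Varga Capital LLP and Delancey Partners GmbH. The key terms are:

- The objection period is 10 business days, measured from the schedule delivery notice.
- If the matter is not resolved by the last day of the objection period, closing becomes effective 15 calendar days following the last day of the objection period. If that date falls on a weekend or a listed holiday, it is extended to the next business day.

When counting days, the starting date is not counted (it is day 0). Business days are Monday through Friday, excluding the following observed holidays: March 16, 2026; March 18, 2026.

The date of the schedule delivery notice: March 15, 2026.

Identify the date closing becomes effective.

April 15, 2026

The last day of the objection period: counting 10 business days from Sunday, March 15, 2026 (Mar 17, Mar 19, Mar 20, Mar 23, Mar 24, Mar 25, Mar 26, Mar 27, Mar 30, Mar 31, skipping weekends and the listed holidays on Mar 16, Mar 18) reaches Tuesday, March 31, 2026.
Adding 15 calendar days to March 31, 2026 gives April 15, 2026, which is the date closing becomes effective. April 15, 2026 is a Wednesday and is not a listed holiday, so no roll-forward applies.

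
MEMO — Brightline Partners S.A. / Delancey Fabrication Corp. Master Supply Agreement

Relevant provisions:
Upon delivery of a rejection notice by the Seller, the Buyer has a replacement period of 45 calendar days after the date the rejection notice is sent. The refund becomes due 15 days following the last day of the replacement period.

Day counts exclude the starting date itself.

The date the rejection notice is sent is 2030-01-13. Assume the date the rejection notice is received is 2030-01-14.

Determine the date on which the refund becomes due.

Adding 45 calendar days to 2030-01-13 gives 2030-02-27, which is the last day of the replacement period.
Adding 15 calendar days to 2030-02-27 gives 2030-03-14, which is the date on which the refund becomes due.

2030-03-14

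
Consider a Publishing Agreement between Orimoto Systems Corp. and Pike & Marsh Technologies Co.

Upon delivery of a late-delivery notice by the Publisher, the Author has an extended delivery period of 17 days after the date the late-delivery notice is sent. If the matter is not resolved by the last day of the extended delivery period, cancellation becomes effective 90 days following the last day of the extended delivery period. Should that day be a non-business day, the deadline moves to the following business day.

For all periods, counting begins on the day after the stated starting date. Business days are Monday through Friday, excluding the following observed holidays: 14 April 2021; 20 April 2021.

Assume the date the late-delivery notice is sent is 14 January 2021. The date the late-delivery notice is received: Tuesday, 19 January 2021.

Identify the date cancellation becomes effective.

Adding 17 calendar days to 14 January 2021 gives 31 January 2021, which is the last day of the extended delivery period.
The date cancellation becomes effective: 31 January 2021 + 90 days = 1 May 2021. That falls on a Saturday, so it rolls to the next business day, Monday, 3 May 2021.

3 May 2021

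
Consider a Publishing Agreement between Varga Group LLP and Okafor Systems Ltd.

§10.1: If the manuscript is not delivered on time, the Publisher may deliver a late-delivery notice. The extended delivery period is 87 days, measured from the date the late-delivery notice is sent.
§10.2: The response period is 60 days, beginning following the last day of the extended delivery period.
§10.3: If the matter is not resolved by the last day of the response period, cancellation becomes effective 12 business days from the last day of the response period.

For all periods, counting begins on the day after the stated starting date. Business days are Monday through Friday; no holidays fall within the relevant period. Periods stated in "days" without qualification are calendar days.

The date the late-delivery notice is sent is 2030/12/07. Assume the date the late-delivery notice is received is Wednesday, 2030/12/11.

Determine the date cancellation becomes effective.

2031/05/20

The last day of the extended delivery period: 2030/12/07 + 87 days = 2031/03/04.
The last day of the response period: 60 calendar days after 2031/03/04 is 2031/05/03.
From Saturday, 2031/05/03, 12 business days (May 5, May 6, May 7, May 8, …, May 16, May 19, May 20, skipping weekends) brings us to Tuesday, 2031/05/20, which is the date cancellation becomes effective.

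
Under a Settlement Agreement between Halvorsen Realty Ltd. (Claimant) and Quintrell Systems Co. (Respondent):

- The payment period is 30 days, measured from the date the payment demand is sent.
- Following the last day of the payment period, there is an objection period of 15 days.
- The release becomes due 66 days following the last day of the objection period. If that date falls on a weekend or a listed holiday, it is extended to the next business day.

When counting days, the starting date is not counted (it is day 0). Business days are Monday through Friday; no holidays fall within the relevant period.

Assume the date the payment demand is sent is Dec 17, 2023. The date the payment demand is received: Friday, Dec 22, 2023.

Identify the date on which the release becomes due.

Apr 8, 2024

Adding 30 calendar days to Dec 17, 2023 gives Jan 16, 2024, which is the last day of the payment period.
The last day of the objection period: 15 calendar days after Jan 16, 2024 is Jan 31, 2024.
Adding 66 calendar days to Jan 31, 2024 gives Apr 6, 2024, which is the date on which the release becomes due. That falls on a Saturday, so it rolls to the next business day, Monday, Apr 8, 2024.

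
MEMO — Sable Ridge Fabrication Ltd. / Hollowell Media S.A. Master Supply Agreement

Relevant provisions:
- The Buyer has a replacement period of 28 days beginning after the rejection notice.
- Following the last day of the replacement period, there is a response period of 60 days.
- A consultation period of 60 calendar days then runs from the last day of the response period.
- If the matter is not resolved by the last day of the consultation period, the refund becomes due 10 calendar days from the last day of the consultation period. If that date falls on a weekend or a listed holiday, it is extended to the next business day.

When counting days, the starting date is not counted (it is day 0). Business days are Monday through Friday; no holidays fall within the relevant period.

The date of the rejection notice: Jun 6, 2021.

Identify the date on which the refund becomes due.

The last day of the replacement period: Jun 6, 2021 + 28 days = Jul 4, 2021.
Adding 60 calendar days to Jul 4, 2021 gives Sep 2, 2021, which is the last day of the response period.
The last day of the consultation period: 60 calendar days after Sep 2, 2021 is Nov 1, 2021.
The date on which the refund becomes due: 10 calendar days after Nov 1, 2021 is Nov 11, 2021. Nov 11, 2021 is a Thursday, so no roll-forward applies.

Nov 11, 2021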